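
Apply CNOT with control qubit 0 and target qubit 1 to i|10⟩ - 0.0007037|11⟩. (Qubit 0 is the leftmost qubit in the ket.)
-0.0007037|10⟩ + i|11⟩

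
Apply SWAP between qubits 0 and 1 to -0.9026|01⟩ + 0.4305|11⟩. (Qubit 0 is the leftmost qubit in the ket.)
-0.9026|10⟩ + 0.4305|11⟩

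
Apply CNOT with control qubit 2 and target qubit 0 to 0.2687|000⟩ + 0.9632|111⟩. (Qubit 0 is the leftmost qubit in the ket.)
0.2687|000⟩ + 0.9632|011⟩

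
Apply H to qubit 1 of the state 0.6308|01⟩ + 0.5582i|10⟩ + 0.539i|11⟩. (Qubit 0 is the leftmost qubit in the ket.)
0.446|00⟩ - 0.446|01⟩ + 0.7758i|10⟩ + 0.01358i|11⟩

H on qubit 1 mixes each pair of kets that differ only in qubit 1: amplitudes (a, b) of (|…0…⟩, |…1…⟩) become ((a + b)/√2, (a − b)/√2). Kets absent from the input have amplitude 0.
(|00⟩, |01⟩): (a, b) = (0, 0.6308) → (0.446, -0.446)
(|10⟩, |11⟩): (a, b) = (0.5582i, 0.539i) → (0.7758i, 0.01358i)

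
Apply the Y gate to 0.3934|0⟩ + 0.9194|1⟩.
-0.9194i|0⟩ + 0.3934i|1⟩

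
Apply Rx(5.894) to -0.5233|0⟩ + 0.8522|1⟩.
(0.5134 - 0.1648i)|0⟩ + (-0.8361 + 0.1012i)|1⟩

Rx(5.894) = [[cos(θ/2), −i·sin(θ/2)], [−i·sin(θ/2), cos(θ/2)]]; θ = 5.894, cos(θ/2) ≈ -0.981127, sin(θ/2) ≈ 0.193367.
With a = amp(|0⟩) = -0.5233 and b = amp(|1⟩) = 0.8522:
new amp(|0⟩) = (-0.981127)·a + (-0.193367i)·b = (0.5134 - 0.1648i)
new amp(|1⟩) = (-0.193367i)·a + (-0.981127)·b = (-0.8361 + 0.1012i)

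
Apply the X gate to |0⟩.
|1⟩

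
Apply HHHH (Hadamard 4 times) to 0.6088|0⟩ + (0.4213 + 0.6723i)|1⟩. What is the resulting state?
0.6088|0⟩ + (0.4213 + 0.6723i)|1⟩

H² = I, so an even number of Hadamards cancels: H^4 = I and the state is unchanged.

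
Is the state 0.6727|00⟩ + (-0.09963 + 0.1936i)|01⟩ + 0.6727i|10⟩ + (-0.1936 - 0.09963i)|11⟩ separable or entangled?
Separable

Writing the state as a|00⟩ + b|01⟩ + c|10⟩ + d|11⟩, it is a product state iff ad − bc = 0.
Here (a, b, c, d) = (0.6727, (-0.09963 + 0.1936i), 0.6727i, (-0.1936 - 0.09963i)): ad − bc = (0.6727)(-0.1936 - 0.09963i) − (-0.09963 + 0.1936i)(0.6727i) = 0, so the state is separable.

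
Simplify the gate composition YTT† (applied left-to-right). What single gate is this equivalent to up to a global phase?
Y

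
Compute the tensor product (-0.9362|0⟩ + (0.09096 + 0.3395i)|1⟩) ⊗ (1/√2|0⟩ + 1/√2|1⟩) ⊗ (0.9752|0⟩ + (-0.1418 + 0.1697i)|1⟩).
-0.6456|000⟩ + (0.09387 - 0.1123i)|001⟩ - 0.6456|010⟩ + (0.09387 - 0.1123i)|011⟩ + (0.06272 + 0.2341i)|100⟩ + (-0.04986 - 0.02313i)|101⟩ + (0.06272 + 0.2341i)|110⟩ + (-0.04986 - 0.02313i)|111⟩

amp(|b₁b₂…⟩) = product of the factor amplitudes for bits b₁, b₂, …; only kets whose every factor amplitude is nonzero survive.
|000⟩: (-0.9362)(1/√2)(0.9752) = -0.6456
|001⟩: (-0.9362)(1/√2)(-0.1418 + 0.1697i) = (0.09387 - 0.1123i)
|010⟩: (-0.9362)(1/√2)(0.9752) = -0.6456
|011⟩: (-0.9362)(1/√2)(-0.1418 + 0.1697i) = (0.09387 - 0.1123i)
|100⟩: (0.09096 + 0.3395i)(1/√2)(0.9752) = (0.06272 + 0.2341i)
|101⟩: (0.09096 + 0.3395i)(1/√2)(-0.1418 + 0.1697i) = (-0.04986 - 0.02313i)
|110⟩: (0.09096 + 0.3395i)(1/√2)(0.9752) = (0.06272 + 0.2341i)
|111⟩: (0.09096 + 0.3395i)(1/√2)(-0.1418 + 0.1697i) = (-0.04986 - 0.02313i)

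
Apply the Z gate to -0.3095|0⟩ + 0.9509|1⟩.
-0.3095|0⟩ - 0.9509|1⟩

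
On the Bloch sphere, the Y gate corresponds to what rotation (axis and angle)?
Rotation by π around the y-axis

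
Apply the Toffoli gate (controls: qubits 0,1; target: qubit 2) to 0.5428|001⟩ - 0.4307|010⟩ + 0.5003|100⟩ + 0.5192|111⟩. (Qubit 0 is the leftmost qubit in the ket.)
0.5428|001⟩ - 0.4307|010⟩ + 0.5003|100⟩ + 0.5192|110⟩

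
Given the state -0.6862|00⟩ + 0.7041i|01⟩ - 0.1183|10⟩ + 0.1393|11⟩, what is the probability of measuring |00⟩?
0.4709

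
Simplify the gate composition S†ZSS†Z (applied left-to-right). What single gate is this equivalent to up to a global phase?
S†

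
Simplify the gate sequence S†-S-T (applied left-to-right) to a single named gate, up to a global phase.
T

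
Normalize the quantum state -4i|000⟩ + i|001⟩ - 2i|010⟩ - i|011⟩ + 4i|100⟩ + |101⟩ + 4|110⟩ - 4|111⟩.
-0.4747i|000⟩ + 0.1187i|001⟩ - 0.2374i|010⟩ - 0.1187i|011⟩ + 0.4747i|100⟩ + 0.1187|101⟩ + 0.4747|110⟩ - 0.4747|111⟩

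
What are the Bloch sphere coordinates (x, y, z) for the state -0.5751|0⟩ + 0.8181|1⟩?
(-0.941, 0, -0.3385)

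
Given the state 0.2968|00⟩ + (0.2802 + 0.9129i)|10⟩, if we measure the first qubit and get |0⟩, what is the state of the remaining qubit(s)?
|0⟩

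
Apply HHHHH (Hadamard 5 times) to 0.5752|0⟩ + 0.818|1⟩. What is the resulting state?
0.9851|0⟩ - 0.1717|1⟩

H² = I, so H^5 = H: a single Hadamard. With (a, b) = (0.5752, 0.818), H gives ((a + b)/√2, (a − b)/√2) = (0.9851, -0.1717).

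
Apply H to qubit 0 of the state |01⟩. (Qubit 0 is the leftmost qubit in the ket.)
1/√2|01⟩ + 1/√2|11⟩

H on qubit 0 mixes each pair of kets that differ only in qubit 0: amplitudes (a, b) of (|…0…⟩, |…1…⟩) become ((a + b)/√2, (a − b)/√2). Kets absent from the input have amplitude 0.
(|01⟩, |11⟩): (a, b) = (1, 0) → (1/√2, 1/√2)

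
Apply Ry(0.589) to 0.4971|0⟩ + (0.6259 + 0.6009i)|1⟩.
(0.294 - 0.1744i)|0⟩ + (0.7432 + 0.575i)|1⟩

Ry(0.589) = [[cos(θ/2), −sin(θ/2)], [sin(θ/2), cos(θ/2)]]; θ = 0.589, cos(θ/2) ≈ 0.956947, sin(θ/2) ≈ 0.290261.
With a = amp(|0⟩) = 0.4971 and b = amp(|1⟩) = (0.6259 + 0.6009i):
new amp(|0⟩) = (0.956947)·a + (-0.290261)·b = (0.294 - 0.1744i)
new amp(|1⟩) = (0.290261)·a + (0.956947)·b = (0.7432 + 0.575i)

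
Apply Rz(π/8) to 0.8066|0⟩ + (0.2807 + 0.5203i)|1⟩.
(0.7911 - 0.1574i)|0⟩ + (0.1738 + 0.5651i)|1⟩

Rz(π/8) = [[e^(−iθ/2), 0], [0, e^(iθ/2)]] with e^(±iθ/2) = cos(θ/2) ± i·sin(θ/2); θ = π/8, cos(θ/2) ≈ 0.980785, sin(θ/2) ≈ 0.19509.
With a = amp(|0⟩) = 0.8066 and b = amp(|1⟩) = (0.2807 + 0.5203i):
new amp(|0⟩) = (0.980785 - 0.19509i)·a = (0.7911 - 0.1574i)
new amp(|1⟩) = (0.980785 + 0.19509i)·b = (0.1738 + 0.5651i)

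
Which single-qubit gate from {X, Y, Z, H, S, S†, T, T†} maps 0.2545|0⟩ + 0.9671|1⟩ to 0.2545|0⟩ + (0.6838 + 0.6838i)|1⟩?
T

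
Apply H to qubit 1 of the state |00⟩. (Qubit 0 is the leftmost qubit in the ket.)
1/√2|00⟩ + 1/√2|01⟩

H on qubit 1 mixes each pair of kets that differ only in qubit 1: amplitudes (a, b) of (|…0…⟩, |…1…⟩) become ((a + b)/√2, (a − b)/√2). Kets absent from the input have amplitude 0.
(|00⟩, |01⟩): (a, b) = (1, 0) → (1/√2, 1/√2)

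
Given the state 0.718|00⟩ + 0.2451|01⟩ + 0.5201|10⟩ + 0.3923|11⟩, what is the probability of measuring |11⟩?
0.1539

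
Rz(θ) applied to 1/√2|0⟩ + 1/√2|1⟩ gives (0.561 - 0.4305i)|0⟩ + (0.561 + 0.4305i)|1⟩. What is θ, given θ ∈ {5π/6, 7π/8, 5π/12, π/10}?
5π/12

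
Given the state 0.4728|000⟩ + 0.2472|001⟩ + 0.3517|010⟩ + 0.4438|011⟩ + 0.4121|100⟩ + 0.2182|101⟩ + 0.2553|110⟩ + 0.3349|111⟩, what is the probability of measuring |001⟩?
0.06111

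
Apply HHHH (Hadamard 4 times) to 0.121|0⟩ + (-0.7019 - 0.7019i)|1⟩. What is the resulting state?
0.121|0⟩ + (-0.7019 - 0.7019i)|1⟩

H² = I, so an even number of Hadamards cancels: H^4 = I and the state is unchanged.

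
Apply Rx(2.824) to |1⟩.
-0.9874i|0⟩ + 0.1581|1⟩

Rx(2.824) = [[cos(θ/2), −i·sin(θ/2)], [−i·sin(θ/2), cos(θ/2)]]; θ = 2.824, cos(θ/2) ≈ 0.15813, sin(θ/2) ≈ 0.987418.
With a = amp(|0⟩) = 0 and b = amp(|1⟩) = 1:
new amp(|0⟩) = (0.15813)·a + (-0.987418i)·b = -0.9874i
new amp(|1⟩) = (-0.987418i)·a + (0.15813)·b = 0.1581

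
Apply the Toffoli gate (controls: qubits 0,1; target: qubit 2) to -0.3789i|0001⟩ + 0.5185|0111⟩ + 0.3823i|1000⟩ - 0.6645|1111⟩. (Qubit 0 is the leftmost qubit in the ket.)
-0.3789i|0001⟩ + 0.5185|0111⟩ + 0.3823i|1000⟩ - 0.6645|1101⟩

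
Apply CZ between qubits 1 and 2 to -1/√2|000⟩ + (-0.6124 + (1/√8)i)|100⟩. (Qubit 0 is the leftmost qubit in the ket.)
-1/√2|000⟩ + (-0.6124 + (1/√8)i)|100⟩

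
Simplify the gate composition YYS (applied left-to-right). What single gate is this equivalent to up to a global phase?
S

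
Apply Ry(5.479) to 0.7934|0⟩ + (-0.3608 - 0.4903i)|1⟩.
(-0.5889 + 0.1919i)|0⟩ + (0.6425 + 0.4512i)|1⟩

Ry(5.479) = [[cos(θ/2), −sin(θ/2)], [sin(θ/2), cos(θ/2)]]; θ = 5.479, cos(θ/2) ≈ -0.920244, sin(θ/2) ≈ 0.391345.
With a = amp(|0⟩) = 0.7934 and b = amp(|1⟩) = (-0.3608 - 0.4903i):
new amp(|0⟩) = (-0.920244)·a + (-0.391345)·b = (-0.5889 + 0.1919i)
new amp(|1⟩) = (0.391345)·a + (-0.920244)·b = (0.6425 + 0.4512i)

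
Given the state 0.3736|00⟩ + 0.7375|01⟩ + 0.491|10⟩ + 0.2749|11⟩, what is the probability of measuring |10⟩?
0.2411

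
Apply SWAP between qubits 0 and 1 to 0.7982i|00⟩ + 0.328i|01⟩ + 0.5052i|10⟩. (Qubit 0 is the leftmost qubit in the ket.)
0.7982i|00⟩ + 0.5052i|01⟩ + 0.328i|10⟩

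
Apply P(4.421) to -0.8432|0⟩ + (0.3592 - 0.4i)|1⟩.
-0.8432|0⟩ + (-0.4863 - 0.2291i)|1⟩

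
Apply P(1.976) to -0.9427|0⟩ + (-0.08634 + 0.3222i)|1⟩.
-0.9427|0⟩ + (-0.2621 - 0.2064i)|1⟩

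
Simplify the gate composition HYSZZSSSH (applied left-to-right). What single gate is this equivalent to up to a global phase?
Y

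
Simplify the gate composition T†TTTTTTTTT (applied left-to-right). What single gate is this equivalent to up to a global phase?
I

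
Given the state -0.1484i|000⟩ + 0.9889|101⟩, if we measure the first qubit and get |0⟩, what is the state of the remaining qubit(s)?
-i|00⟩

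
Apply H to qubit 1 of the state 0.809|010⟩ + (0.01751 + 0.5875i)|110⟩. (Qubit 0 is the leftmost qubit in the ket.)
0.572|000⟩ - 0.572|010⟩ + (0.01238 + 0.4154i)|100⟩ + (-0.01238 - 0.4154i)|110⟩

H on qubit 1 mixes each pair of kets that differ only in qubit 1: amplitudes (a, b) of (|…0…⟩, |…1…⟩) become ((a + b)/√2, (a − b)/√2). Kets absent from the input have amplitude 0.
(|000⟩, |010⟩): (a, b) = (0, 0.809) → (0.572, -0.572)
(|100⟩, |110⟩): (a, b) = (0, (0.01751 + 0.5875i)) → ((0.01238 + 0.4154i), (-0.01238 - 0.4154i))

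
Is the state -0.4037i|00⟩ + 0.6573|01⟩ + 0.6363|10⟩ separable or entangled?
Entangled

Writing the state as a|00⟩ + b|01⟩ + c|10⟩ + d|11⟩, it is a product state iff ad − bc = 0.
Here (a, b, c, d) = (-0.4037i, 0.6573, 0.6363, 0): ad − bc = (-0.4037i)(0) − (0.6573)(0.6363) = -0.4182 ≠ 0, so the state is entangled.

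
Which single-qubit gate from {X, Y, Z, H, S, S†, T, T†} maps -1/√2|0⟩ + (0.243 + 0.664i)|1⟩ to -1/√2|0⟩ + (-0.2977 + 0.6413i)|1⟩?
T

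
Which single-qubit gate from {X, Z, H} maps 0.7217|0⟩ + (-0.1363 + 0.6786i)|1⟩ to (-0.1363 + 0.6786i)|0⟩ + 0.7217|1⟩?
X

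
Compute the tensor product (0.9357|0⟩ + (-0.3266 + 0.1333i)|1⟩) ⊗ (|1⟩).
0.9357|01⟩ + (-0.3266 + 0.1333i)|11⟩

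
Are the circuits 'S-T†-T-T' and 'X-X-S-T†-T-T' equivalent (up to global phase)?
Yes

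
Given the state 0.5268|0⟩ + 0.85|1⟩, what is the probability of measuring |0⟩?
0.2775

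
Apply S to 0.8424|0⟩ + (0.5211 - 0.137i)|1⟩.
0.8424|0⟩ + (0.137 + 0.5211i)|1⟩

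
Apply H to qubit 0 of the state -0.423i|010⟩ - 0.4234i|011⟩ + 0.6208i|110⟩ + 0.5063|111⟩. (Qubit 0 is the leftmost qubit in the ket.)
0.1399i|010⟩ + (0.358 - 0.2994i)|011⟩ - 0.7381i|110⟩ + (-0.358 - 0.2994i)|111⟩

H on qubit 0 mixes each pair of kets that differ only in qubit 0: amplitudes (a, b) of (|…0…⟩, |…1…⟩) become ((a + b)/√2, (a − b)/√2). Kets absent from the input have amplitude 0.
(|010⟩, |110⟩): (a, b) = (-0.423i, 0.6208i) → (0.1399i, -0.7381i)
(|011⟩, |111⟩): (a, b) = (-0.4234i, 0.5063) → ((0.358 - 0.2994i), (-0.358 - 0.2994i))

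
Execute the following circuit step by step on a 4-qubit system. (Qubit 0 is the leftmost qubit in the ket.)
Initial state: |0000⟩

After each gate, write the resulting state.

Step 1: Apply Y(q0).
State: i|1000⟩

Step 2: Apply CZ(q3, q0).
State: i|1000⟩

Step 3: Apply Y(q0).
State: |0000⟩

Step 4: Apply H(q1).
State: 1/√2|0000⟩ + 1/√2|0100⟩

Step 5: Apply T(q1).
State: 1/√2|0000⟩ + (1/2 + (1/2)i)|0100⟩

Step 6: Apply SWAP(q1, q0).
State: 1/√2|0000⟩ + (1/2 + (1/2)i)|1000⟩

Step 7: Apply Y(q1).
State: (1/√2)i|0100⟩ + (-1/2 + (1/2)i)|1100⟩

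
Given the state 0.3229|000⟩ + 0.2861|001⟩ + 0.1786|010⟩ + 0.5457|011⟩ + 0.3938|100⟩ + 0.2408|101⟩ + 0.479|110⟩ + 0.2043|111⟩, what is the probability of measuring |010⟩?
0.0319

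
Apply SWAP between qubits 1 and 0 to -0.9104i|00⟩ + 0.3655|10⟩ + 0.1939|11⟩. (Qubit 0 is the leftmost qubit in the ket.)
-0.9104i|00⟩ + 0.3655|01⟩ + 0.1939|11⟩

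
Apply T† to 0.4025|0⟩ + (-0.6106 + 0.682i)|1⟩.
0.4025|0⟩ + (0.05049 + 0.914i)|1⟩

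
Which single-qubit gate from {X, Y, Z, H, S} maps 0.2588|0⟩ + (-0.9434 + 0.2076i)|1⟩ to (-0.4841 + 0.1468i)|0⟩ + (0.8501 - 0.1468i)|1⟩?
H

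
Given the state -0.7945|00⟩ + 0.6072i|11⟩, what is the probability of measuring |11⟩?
0.3687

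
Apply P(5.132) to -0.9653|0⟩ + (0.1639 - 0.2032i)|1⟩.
-0.9653|0⟩ + (-0.1188 - 0.2325i)|1⟩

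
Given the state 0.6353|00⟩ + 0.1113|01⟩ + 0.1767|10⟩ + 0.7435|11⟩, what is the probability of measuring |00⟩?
0.4036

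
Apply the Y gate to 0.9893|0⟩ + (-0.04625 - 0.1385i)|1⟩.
(-0.1385 + 0.04625i)|0⟩ + 0.9893i|1⟩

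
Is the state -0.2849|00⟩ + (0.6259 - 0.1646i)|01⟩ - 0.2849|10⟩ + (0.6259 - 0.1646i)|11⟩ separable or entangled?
Separable

Writing the state as a|00⟩ + b|01⟩ + c|10⟩ + d|11⟩, it is a product state iff ad − bc = 0.
Here (a, b, c, d) = (-0.2849, (0.6259 - 0.1646i), -0.2849, (0.6259 - 0.1646i)): ad − bc = (-0.2849)(0.6259 - 0.1646i) − (0.6259 - 0.1646i)(-0.2849) = 0, so the state is separable.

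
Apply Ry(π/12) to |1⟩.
-0.1305|0⟩ + 0.9914|1⟩

Ry(π/12) = [[cos(θ/2), −sin(θ/2)], [sin(θ/2), cos(θ/2)]]; θ = π/12, cos(θ/2) ≈ 0.991445, sin(θ/2) ≈ 0.130526.
With a = amp(|0⟩) = 0 and b = amp(|1⟩) = 1:
new amp(|0⟩) = (0.991445)·a + (-0.130526)·b = -0.1305
new amp(|1⟩) = (0.130526)·a + (0.991445)·b = 0.9914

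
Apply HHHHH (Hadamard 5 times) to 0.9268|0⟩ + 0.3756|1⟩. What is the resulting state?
0.9209|0⟩ + 0.3898|1⟩

H² = I, so H^5 = H: a single Hadamard. With (a, b) = (0.9268, 0.3756), H gives ((a + b)/√2, (a − b)/√2) = (0.9209, 0.3898).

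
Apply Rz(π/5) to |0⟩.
(0.9511 - 0.309i)|0⟩

Rz(π/5) = [[e^(−iθ/2), 0], [0, e^(iθ/2)]] with e^(±iθ/2) = cos(θ/2) ± i·sin(θ/2); θ = π/5, cos(θ/2) ≈ 0.951057, sin(θ/2) ≈ 0.309017.
With a = amp(|0⟩) = 1 and b = amp(|1⟩) = 0:
new amp(|0⟩) = (0.951057 - 0.309017i)·a = (0.9511 - 0.309i)
new amp(|1⟩) = (0.951057 + 0.309017i)·b = 0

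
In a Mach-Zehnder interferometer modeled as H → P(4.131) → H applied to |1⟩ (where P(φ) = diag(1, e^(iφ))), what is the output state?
(0.7746 + 0.4179i)|0⟩ + (0.2254 - 0.4179i)|1⟩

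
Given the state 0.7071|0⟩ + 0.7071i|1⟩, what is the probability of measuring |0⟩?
0.5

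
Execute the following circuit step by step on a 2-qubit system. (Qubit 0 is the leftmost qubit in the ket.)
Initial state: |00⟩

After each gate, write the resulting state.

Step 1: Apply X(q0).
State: |10⟩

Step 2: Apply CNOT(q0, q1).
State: |11⟩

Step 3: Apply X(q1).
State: |10⟩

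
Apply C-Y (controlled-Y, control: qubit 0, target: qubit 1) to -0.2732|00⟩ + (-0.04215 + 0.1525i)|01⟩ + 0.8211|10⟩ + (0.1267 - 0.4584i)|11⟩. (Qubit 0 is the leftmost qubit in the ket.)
-0.2732|00⟩ + (-0.04215 + 0.1525i)|01⟩ + (-0.4584 - 0.1267i)|10⟩ + 0.8211i|11⟩

C-Y leaves the control-|0⟩ kets |00⟩, |01⟩ unchanged and applies Y to qubit 1 on the control-|1⟩ pair (|10⟩, |11⟩).
Y = [[0, -i], [i, 0]].
With a = amp(|10⟩) = 0.8211 and b = amp(|11⟩) = (0.1267 - 0.4584i):
new amp(|10⟩) = (-i)·b = (-0.4584 - 0.1267i)
new amp(|11⟩) = (i)·a = 0.8211i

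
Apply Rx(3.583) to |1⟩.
-0.9757i|0⟩ - 0.2189|1⟩

Rx(3.583) = [[cos(θ/2), −i·sin(θ/2)], [−i·sin(θ/2), cos(θ/2)]]; θ = 3.583, cos(θ/2) ≈ -0.218916, sin(θ/2) ≈ 0.975744.
With a = amp(|0⟩) = 0 and b = amp(|1⟩) = 1:
new amp(|0⟩) = (-0.218916)·a + (-0.975744i)·b = -0.9757i
new amp(|1⟩) = (-0.975744i)·a + (-0.218916)·b = -0.2189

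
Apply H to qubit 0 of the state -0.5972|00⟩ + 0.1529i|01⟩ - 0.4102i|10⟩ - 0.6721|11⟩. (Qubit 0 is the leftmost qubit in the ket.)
(-0.4223 - 0.2901i)|00⟩ + (-0.4752 + 0.1081i)|01⟩ + (-0.4223 + 0.2901i)|10⟩ + (0.4752 + 0.1081i)|11⟩

H on qubit 0 mixes each pair of kets that differ only in qubit 0: amplitudes (a, b) of (|…0…⟩, |…1…⟩) become ((a + b)/√2, (a − b)/√2). Kets absent from the input have amplitude 0.
(|00⟩, |10⟩): (a, b) = (-0.5972, -0.4102i) → ((-0.4223 - 0.2901i), (-0.4223 + 0.2901i))
(|01⟩, |11⟩): (a, b) = (0.1529i, -0.6721) → ((-0.4752 + 0.1081i), (0.4752 + 0.1081i))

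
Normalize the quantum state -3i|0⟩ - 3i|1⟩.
-(1/√2)i|0⟩ - (1/√2)i|1⟩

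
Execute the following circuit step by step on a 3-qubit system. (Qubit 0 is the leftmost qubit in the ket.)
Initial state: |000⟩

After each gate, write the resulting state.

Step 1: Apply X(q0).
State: |100⟩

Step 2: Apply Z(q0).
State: -|100⟩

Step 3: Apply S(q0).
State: -i|100⟩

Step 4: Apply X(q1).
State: -i|110⟩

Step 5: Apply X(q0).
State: -i|010⟩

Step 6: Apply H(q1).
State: -(1/√2)i|000⟩ + (1/√2)i|010⟩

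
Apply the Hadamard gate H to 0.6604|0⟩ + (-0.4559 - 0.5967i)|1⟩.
(0.1446 - 0.4219i)|0⟩ + (0.7893 + 0.4219i)|1⟩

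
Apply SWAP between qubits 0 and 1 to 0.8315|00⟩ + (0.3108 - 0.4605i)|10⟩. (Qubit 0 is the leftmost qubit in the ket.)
0.8315|00⟩ + (0.3108 - 0.4605i)|01⟩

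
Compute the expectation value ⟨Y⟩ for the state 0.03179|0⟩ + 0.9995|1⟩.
0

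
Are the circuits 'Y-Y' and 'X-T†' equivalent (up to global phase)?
No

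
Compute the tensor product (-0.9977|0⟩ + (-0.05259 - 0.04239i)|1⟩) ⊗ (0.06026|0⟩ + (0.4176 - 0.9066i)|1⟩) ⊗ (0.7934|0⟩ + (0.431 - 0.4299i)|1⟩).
-0.0477|000⟩ + (-0.02591 + 0.02585i)|001⟩ + (-0.3306 + 0.7176i)|010⟩ + (0.2093 + 0.569i)|011⟩ + (-0.002514 - 0.002027i)|100⟩ + (-0.002464 + 0.0002614i)|101⟩ + (-0.04792 + 0.02378i)|110⟩ + (-0.01314 + 0.03888i)|111⟩

amp(|b₁b₂…⟩) = product of the factor amplitudes for bits b₁, b₂, …; only kets whose every factor amplitude is nonzero survive.
|000⟩: (-0.9977)(0.06026)(0.7934) = -0.0477
|001⟩: (-0.9977)(0.06026)(0.431 - 0.4299i) = (-0.02591 + 0.02585i)
|010⟩: (-0.9977)(0.4176 - 0.9066i)(0.7934) = (-0.3306 + 0.7176i)
|011⟩: (-0.9977)(0.4176 - 0.9066i)(0.431 - 0.4299i) = (0.2093 + 0.569i)
|100⟩: (-0.05259 - 0.04239i)(0.06026)(0.7934) = (-0.002514 - 0.002027i)
|101⟩: (-0.05259 - 0.04239i)(0.06026)(0.431 - 0.4299i) = (-0.002464 + 0.0002614i)
|110⟩: (-0.05259 - 0.04239i)(0.4176 - 0.9066i)(0.7934) = (-0.04792 + 0.02378i)
|111⟩: (-0.05259 - 0.04239i)(0.4176 - 0.9066i)(0.431 - 0.4299i) = (-0.01314 + 0.03888i)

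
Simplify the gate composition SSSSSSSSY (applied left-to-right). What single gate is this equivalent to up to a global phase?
Y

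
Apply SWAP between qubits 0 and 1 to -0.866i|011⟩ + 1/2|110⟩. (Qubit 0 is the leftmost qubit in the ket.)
-0.866i|101⟩ + 1/2|110⟩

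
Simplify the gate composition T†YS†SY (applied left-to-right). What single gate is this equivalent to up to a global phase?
T†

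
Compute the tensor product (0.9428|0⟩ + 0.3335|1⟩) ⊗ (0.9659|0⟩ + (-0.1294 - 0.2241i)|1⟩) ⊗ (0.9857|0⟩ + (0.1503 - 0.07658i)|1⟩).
0.8976|000⟩ + (0.1369 - 0.06974i)|001⟩ + (-0.1203 - 0.2083i)|010⟩ + (-0.03452 - 0.02241i)|011⟩ + 0.3175|100⟩ + (0.04842 - 0.02467i)|101⟩ + (-0.04254 - 0.07367i)|110⟩ + (-0.01221 - 0.007928i)|111⟩

amp(|b₁b₂…⟩) = product of the factor amplitudes for bits b₁, b₂, …; only kets whose every factor amplitude is nonzero survive.
|000⟩: (0.9428)(0.9659)(0.9857) = 0.8976
|001⟩: (0.9428)(0.9659)(0.1503 - 0.07658i) = (0.1369 - 0.06974i)
|010⟩: (0.9428)(-0.1294 - 0.2241i)(0.9857) = (-0.1203 - 0.2083i)
|011⟩: (0.9428)(-0.1294 - 0.2241i)(0.1503 - 0.07658i) = (-0.03452 - 0.02241i)
|100⟩: (0.3335)(0.9659)(0.9857) = 0.3175
|101⟩: (0.3335)(0.9659)(0.1503 - 0.07658i) = (0.04842 - 0.02467i)
|110⟩: (0.3335)(-0.1294 - 0.2241i)(0.9857) = (-0.04254 - 0.07367i)
|111⟩: (0.3335)(-0.1294 - 0.2241i)(0.1503 - 0.07658i) = (-0.01221 - 0.007928i)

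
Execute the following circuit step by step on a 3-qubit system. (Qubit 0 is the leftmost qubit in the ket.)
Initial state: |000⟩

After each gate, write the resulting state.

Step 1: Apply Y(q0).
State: i|100⟩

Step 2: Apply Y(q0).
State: |000⟩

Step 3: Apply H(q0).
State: 1/√2|000⟩ + 1/√2|100⟩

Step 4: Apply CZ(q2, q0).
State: 1/√2|000⟩ + 1/√2|100⟩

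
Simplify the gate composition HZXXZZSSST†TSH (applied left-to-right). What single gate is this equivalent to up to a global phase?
X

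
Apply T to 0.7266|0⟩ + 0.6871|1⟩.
0.7266|0⟩ + (0.4859 + 0.4859i)|1⟩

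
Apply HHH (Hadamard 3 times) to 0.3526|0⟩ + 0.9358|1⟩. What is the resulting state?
0.911|0⟩ - 0.4124|1⟩

H² = I, so H^3 = H: a single Hadamard. With (a, b) = (0.3526, 0.9358), H gives ((a + b)/√2, (a − b)/√2) = (0.911, -0.4124).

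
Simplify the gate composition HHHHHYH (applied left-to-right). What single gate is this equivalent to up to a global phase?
Y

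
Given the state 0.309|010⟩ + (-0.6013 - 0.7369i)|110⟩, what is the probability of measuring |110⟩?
0.9046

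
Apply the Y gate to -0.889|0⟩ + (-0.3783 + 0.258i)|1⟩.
(0.258 + 0.3783i)|0⟩ - 0.889i|1⟩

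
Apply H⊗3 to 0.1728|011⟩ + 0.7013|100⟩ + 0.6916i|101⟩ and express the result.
(0.309 + 0.2445i)|000⟩ + (0.1869 - 0.2445i)|001⟩ + (0.1869 + 0.2445i)|010⟩ + (0.309 - 0.2445i)|011⟩ + (-0.1869 - 0.2445i)|100⟩ + (-0.309 + 0.2445i)|101⟩ + (-0.309 - 0.2445i)|110⟩ + (-0.1869 + 0.2445i)|111⟩

H⊗3 gives amp(|y⟩) = (1/2√2) Σ_x (−1)^(x·y) amp(|x⟩), where x·y is the number of positions in which both x and y have a 1.
|000⟩: (0.1728 + 0.7013 + 0.6916i)/(2√2) = (0.309 + 0.2445i)
|001⟩: (-0.1728 + 0.7013 - 0.6916i)/(2√2) = (0.1869 - 0.2445i)
|010⟩: (-0.1728 + 0.7013 + 0.6916i)/(2√2) = (0.1869 + 0.2445i)
|011⟩: (0.1728 + 0.7013 - 0.6916i)/(2√2) = (0.309 - 0.2445i)
|100⟩: (0.1728 - 0.7013 - 0.6916i)/(2√2) = (-0.1869 - 0.2445i)
|101⟩: (-0.1728 - 0.7013 + 0.6916i)/(2√2) = (-0.309 + 0.2445i)
|110⟩: (-0.1728 - 0.7013 - 0.6916i)/(2√2) = (-0.309 - 0.2445i)
|111⟩: (0.1728 - 0.7013 + 0.6916i)/(2√2) = (-0.1869 + 0.2445i)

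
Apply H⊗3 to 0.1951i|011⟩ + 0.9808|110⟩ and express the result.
(0.3468 + 0.06898i)|000⟩ + (0.3468 - 0.06898i)|001⟩ + (-0.3468 - 0.06898i)|010⟩ + (-0.3468 + 0.06898i)|011⟩ + (-0.3468 + 0.06898i)|100⟩ + (-0.3468 - 0.06898i)|101⟩ + (0.3468 - 0.06898i)|110⟩ + (0.3468 + 0.06898i)|111⟩

H⊗3 gives amp(|y⟩) = (1/2√2) Σ_x (−1)^(x·y) amp(|x⟩), where x·y is the number of positions in which both x and y have a 1.
|000⟩: (0.1951i + 0.9808)/(2√2) = (0.3468 + 0.06898i)
|001⟩: (-0.1951i + 0.9808)/(2√2) = (0.3468 - 0.06898i)
|010⟩: (-0.1951i - 0.9808)/(2√2) = (-0.3468 - 0.06898i)
|011⟩: (0.1951i - 0.9808)/(2√2) = (-0.3468 + 0.06898i)
|100⟩: (0.1951i - 0.9808)/(2√2) = (-0.3468 + 0.06898i)
|101⟩: (-0.1951i - 0.9808)/(2√2) = (-0.3468 - 0.06898i)
|110⟩: (-0.1951i + 0.9808)/(2√2) = (0.3468 - 0.06898i)
|111⟩: (0.1951i + 0.9808)/(2√2) = (0.3468 + 0.06898i)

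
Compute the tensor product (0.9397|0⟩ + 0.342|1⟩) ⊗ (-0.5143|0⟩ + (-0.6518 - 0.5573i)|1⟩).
-0.4833|00⟩ + (-0.6125 - 0.5237i)|01⟩ - 0.1759|10⟩ + (-0.2229 - 0.1906i)|11⟩

amp(|b₁b₂…⟩) = product of the factor amplitudes for bits b₁, b₂, …; only kets whose every factor amplitude is nonzero survive.
|00⟩: (0.9397)(-0.5143) = -0.4833
|01⟩: (0.9397)(-0.6518 - 0.5573i) = (-0.6125 - 0.5237i)
|10⟩: (0.342)(-0.5143) = -0.1759
|11⟩: (0.342)(-0.6518 - 0.5573i) = (-0.2229 - 0.1906i)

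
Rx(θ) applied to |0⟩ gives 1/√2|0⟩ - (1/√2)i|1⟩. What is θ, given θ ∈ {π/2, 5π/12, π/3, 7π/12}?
π/2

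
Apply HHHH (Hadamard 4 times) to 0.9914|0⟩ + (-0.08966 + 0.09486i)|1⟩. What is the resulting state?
0.9914|0⟩ + (-0.08966 + 0.09486i)|1⟩

H² = I, so an even number of Hadamards cancels: H^4 = I and the state is unchanged.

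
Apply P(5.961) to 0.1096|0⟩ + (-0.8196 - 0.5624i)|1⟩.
0.1096|0⟩ + (-0.9555 - 0.2739i)|1⟩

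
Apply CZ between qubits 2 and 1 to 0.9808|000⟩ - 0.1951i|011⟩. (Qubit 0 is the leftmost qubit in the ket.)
0.9808|000⟩ + 0.1951i|011⟩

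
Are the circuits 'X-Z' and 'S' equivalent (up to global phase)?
No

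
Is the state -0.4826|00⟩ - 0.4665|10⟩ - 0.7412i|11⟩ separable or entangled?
Entangled

Writing the state as a|00⟩ + b|01⟩ + c|10⟩ + d|11⟩, it is a product state iff ad − bc = 0.
Here (a, b, c, d) = (-0.4826, 0, -0.4665, -0.7412i): ad − bc = (-0.4826)(-0.7412i) − (0)(-0.4665) = 0.3577i ≠ 0, so the state is entangled.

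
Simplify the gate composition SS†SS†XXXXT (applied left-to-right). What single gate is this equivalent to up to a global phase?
T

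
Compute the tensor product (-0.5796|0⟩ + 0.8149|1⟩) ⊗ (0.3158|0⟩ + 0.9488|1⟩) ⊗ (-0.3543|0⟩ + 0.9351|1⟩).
0.06485|000⟩ - 0.1712|001⟩ + 0.1948|010⟩ - 0.5142|011⟩ - 0.09118|100⟩ + 0.2406|101⟩ - 0.2739|110⟩ + 0.723|111⟩

amp(|b₁b₂…⟩) = product of the factor amplitudes for bits b₁, b₂, …; only kets whose every factor amplitude is nonzero survive.
|000⟩: (-0.5796)(0.3158)(-0.3543) = 0.06485
|001⟩: (-0.5796)(0.3158)(0.9351) = -0.1712
|010⟩: (-0.5796)(0.9488)(-0.3543) = 0.1948
|011⟩: (-0.5796)(0.9488)(0.9351) = -0.5142
|100⟩: (0.8149)(0.3158)(-0.3543) = -0.09118
|101⟩: (0.8149)(0.3158)(0.9351) = 0.2406
|110⟩: (0.8149)(0.9488)(-0.3543) = -0.2739
|111⟩: (0.8149)(0.9488)(0.9351) = 0.723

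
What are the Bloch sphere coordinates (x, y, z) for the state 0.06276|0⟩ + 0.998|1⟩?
(0.1253, 0, -0.9921)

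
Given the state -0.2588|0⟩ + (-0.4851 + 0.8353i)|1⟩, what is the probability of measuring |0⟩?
0.06698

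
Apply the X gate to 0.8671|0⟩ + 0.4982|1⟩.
0.4982|0⟩ + 0.8671|1⟩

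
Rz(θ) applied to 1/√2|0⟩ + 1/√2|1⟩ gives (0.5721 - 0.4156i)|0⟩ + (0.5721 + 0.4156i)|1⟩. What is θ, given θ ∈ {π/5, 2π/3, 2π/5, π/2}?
2π/5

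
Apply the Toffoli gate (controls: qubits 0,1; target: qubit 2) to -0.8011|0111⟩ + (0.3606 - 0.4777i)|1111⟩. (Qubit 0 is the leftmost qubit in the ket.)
-0.8011|0111⟩ + (0.3606 - 0.4777i)|1101⟩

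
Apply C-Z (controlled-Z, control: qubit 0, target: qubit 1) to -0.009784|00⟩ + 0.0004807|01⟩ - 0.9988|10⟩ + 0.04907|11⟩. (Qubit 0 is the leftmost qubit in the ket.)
-0.009784|00⟩ + 0.0004807|01⟩ - 0.9988|10⟩ - 0.04907|11⟩

C-Z leaves the control-|0⟩ kets |00⟩, |01⟩ unchanged and applies Z to qubit 1 on the control-|1⟩ pair (|10⟩, |11⟩).
Z = [[1, 0], [0, -1]].
With a = amp(|10⟩) = -0.9988 and b = amp(|11⟩) = 0.04907:
new amp(|10⟩) = (1)·a = -0.9988
new amp(|11⟩) = (-1)·b = -0.04907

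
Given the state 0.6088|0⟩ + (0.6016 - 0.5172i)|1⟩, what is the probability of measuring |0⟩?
0.3706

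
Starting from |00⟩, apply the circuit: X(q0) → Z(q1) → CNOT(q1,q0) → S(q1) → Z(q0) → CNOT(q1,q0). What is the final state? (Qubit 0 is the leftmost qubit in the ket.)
-|10⟩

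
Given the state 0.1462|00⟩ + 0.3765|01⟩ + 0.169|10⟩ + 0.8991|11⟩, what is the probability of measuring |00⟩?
0.02137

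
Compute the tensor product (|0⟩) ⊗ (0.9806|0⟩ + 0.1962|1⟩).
0.9806|00⟩ + 0.1962|01⟩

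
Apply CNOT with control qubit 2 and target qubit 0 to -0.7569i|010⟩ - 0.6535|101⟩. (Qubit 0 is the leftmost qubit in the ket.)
-0.6535|001⟩ - 0.7569i|010⟩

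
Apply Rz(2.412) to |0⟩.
(0.3568 - 0.9342i)|0⟩

Rz(2.412) = [[e^(−iθ/2), 0], [0, e^(iθ/2)]] with e^(±iθ/2) = cos(θ/2) ± i·sin(θ/2); θ = 2.412, cos(θ/2) ≈ 0.356759, sin(θ/2) ≈ 0.934196.
With a = amp(|0⟩) = 1 and b = amp(|1⟩) = 0:
new amp(|0⟩) = (0.356759 - 0.934196i)·a = (0.3568 - 0.9342i)
new amp(|1⟩) = (0.356759 + 0.934196i)·b = 0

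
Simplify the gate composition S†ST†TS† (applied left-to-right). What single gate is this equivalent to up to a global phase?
S†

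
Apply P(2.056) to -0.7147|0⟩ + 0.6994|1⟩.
-0.7147|0⟩ + (-0.3262 + 0.6187i)|1⟩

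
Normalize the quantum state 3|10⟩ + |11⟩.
0.9487|10⟩ + 0.3162|11⟩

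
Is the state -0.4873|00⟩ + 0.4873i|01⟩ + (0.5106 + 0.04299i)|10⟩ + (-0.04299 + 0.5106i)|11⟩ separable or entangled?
Entangled

Writing the state as a|00⟩ + b|01⟩ + c|10⟩ + d|11⟩, it is a product state iff ad − bc = 0.
Here (a, b, c, d) = (-0.4873, 0.4873i, (0.5106 + 0.04299i), (-0.04299 + 0.5106i)): ad − bc = (-0.4873)(-0.04299 + 0.5106i) − (0.4873i)(0.5106 + 0.04299i) = (0.0419 - 0.4976i) ≠ 0, so the state is entangled.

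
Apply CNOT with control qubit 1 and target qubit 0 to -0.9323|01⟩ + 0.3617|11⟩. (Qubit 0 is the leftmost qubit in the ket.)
0.3617|01⟩ - 0.9323|11⟩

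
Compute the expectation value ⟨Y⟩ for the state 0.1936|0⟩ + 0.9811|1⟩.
0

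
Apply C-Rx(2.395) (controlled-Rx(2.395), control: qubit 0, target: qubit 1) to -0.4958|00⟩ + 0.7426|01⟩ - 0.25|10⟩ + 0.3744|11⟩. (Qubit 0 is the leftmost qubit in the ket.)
-0.4958|00⟩ + 0.7426|01⟩ + (-0.09117 - 0.3486i)|10⟩ + (0.1365 + 0.2328i)|11⟩

C-Rx(2.395) leaves the control-|0⟩ kets |00⟩, |01⟩ unchanged and applies Rx(2.395) to qubit 1 on the control-|1⟩ pair (|10⟩, |11⟩).
Rx(2.395) = [[cos(θ/2), −i·sin(θ/2)], [−i·sin(θ/2), cos(θ/2)]]; θ = 2.395, cos(θ/2) ≈ 0.364687, sin(θ/2) ≈ 0.93113.
With a = amp(|10⟩) = -0.25 and b = amp(|11⟩) = 0.3744:
new amp(|10⟩) = (0.364687)·a + (-0.93113i)·b = (-0.09117 - 0.3486i)
new amp(|11⟩) = (-0.93113i)·a + (0.364687)·b = (0.1365 + 0.2328i)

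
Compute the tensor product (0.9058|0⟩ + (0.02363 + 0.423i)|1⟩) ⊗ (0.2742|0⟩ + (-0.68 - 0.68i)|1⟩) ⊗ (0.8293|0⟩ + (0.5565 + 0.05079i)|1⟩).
0.206|000⟩ + (0.1382 + 0.01261i)|001⟩ + (-0.5108 - 0.5108i)|010⟩ + (-0.3115 - 0.3741i)|011⟩ + (0.005373 + 0.09619i)|100⟩ + (-0.002285 + 0.06488i)|101⟩ + (0.2252 - 0.2519i)|110⟩ + (0.1666 - 0.1552i)|111⟩

amp(|b₁b₂…⟩) = product of the factor amplitudes for bits b₁, b₂, …; only kets whose every factor amplitude is nonzero survive.
|000⟩: (0.9058)(0.2742)(0.8293) = 0.206
|001⟩: (0.9058)(0.2742)(0.5565 + 0.05079i) = (0.1382 + 0.01261i)
|010⟩: (0.9058)(-0.68 - 0.68i)(0.8293) = (-0.5108 - 0.5108i)
|011⟩: (0.9058)(-0.68 - 0.68i)(0.5565 + 0.05079i) = (-0.3115 - 0.3741i)
|100⟩: (0.02363 + 0.423i)(0.2742)(0.8293) = (0.005373 + 0.09619i)
|101⟩: (0.02363 + 0.423i)(0.2742)(0.5565 + 0.05079i) = (-0.002285 + 0.06488i)
|110⟩: (0.02363 + 0.423i)(-0.68 - 0.68i)(0.8293) = (0.2252 - 0.2519i)
|111⟩: (0.02363 + 0.423i)(-0.68 - 0.68i)(0.5565 + 0.05079i) = (0.1666 - 0.1552i)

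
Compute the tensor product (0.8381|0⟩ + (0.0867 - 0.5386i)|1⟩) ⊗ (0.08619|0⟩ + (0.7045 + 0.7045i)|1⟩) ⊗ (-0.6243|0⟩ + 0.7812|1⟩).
-0.0451|000⟩ + 0.05643|001⟩ + (-0.3686 - 0.3686i)|010⟩ + (0.4613 + 0.4613i)|011⟩ + (-0.004665 + 0.02898i)|100⟩ + (0.005838 - 0.03626i)|101⟩ + (-0.275 + 0.1988i)|110⟩ + (0.3441 - 0.2487i)|111⟩

amp(|b₁b₂…⟩) = product of the factor amplitudes for bits b₁, b₂, …; only kets whose every factor amplitude is nonzero survive.
|000⟩: (0.8381)(0.08619)(-0.6243) = -0.0451
|001⟩: (0.8381)(0.08619)(0.7812) = 0.05643
|010⟩: (0.8381)(0.7045 + 0.7045i)(-0.6243) = (-0.3686 - 0.3686i)
|011⟩: (0.8381)(0.7045 + 0.7045i)(0.7812) = (0.4613 + 0.4613i)
|100⟩: (0.0867 - 0.5386i)(0.08619)(-0.6243) = (-0.004665 + 0.02898i)
|101⟩: (0.0867 - 0.5386i)(0.08619)(0.7812) = (0.005838 - 0.03626i)
|110⟩: (0.0867 - 0.5386i)(0.7045 + 0.7045i)(-0.6243) = (-0.275 + 0.1988i)
|111⟩: (0.0867 - 0.5386i)(0.7045 + 0.7045i)(0.7812) = (0.3441 - 0.2487i)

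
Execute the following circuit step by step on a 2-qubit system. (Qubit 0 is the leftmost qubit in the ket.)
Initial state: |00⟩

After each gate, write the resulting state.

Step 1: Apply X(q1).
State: |01⟩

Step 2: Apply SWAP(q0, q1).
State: |10⟩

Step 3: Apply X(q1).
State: |11⟩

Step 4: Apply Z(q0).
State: -|11⟩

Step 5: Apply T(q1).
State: (-1/√2 - (1/√2)i)|11⟩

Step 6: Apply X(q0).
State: (-1/√2 - (1/√2)i)|01⟩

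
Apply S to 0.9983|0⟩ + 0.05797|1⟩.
0.9983|0⟩ + 0.05797i|1⟩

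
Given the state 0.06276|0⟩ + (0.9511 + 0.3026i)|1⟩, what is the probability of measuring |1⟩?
0.9962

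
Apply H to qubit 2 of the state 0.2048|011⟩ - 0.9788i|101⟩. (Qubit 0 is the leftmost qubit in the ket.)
0.1448|010⟩ - 0.1448|011⟩ - 0.6921i|100⟩ + 0.6921i|101⟩

H on qubit 2 mixes each pair of kets that differ only in qubit 2: amplitudes (a, b) of (|…0…⟩, |…1…⟩) become ((a + b)/√2, (a − b)/√2). Kets absent from the input have amplitude 0.
(|010⟩, |011⟩): (a, b) = (0, 0.2048) → (0.1448, -0.1448)
(|100⟩, |101⟩): (a, b) = (0, -0.9788i) → (-0.6921i, 0.6921i)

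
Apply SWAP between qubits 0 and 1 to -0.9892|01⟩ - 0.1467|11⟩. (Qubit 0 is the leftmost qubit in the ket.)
-0.9892|10⟩ - 0.1467|11⟩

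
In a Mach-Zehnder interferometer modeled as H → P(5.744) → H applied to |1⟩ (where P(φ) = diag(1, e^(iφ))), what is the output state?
(0.07094 + 0.2567i)|0⟩ + (0.9291 - 0.2567i)|1⟩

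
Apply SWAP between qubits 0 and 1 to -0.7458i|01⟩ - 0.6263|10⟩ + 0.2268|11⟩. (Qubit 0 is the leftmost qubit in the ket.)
-0.6263|01⟩ - 0.7458i|10⟩ + 0.2268|11⟩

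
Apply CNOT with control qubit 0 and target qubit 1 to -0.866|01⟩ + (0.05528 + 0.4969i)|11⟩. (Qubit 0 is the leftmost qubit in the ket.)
-0.866|01⟩ + (0.05528 + 0.4969i)|10⟩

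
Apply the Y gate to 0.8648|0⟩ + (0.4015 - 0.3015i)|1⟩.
(-0.3015 - 0.4015i)|0⟩ + 0.8648i|1⟩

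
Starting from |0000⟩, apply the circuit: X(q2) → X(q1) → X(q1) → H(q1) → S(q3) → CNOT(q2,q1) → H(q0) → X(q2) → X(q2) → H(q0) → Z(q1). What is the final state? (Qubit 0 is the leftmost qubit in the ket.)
1/√2|0010⟩ - 1/√2|0110⟩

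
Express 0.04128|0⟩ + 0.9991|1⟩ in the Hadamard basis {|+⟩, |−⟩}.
0.7357|+⟩ - 0.6773|−⟩

With |ψ⟩ = α|0⟩ + β|1⟩, the Hadamard-basis coefficients are ⟨+|ψ⟩ = (α + β)/√2 and ⟨−|ψ⟩ = (α − β)/√2.
Here α = 0.04128, β = 0.9991: (α + β)/√2 = 0.7357, (α − β)/√2 = -0.6773.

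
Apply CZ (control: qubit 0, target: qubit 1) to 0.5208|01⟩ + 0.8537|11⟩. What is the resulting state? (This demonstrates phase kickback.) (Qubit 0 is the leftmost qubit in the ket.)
0.5208|01⟩ - 0.8537|11⟩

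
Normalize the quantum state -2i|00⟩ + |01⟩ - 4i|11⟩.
-0.4364i|00⟩ + 0.2182|01⟩ - 0.8729i|11⟩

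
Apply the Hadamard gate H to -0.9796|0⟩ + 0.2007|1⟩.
-0.5508|0⟩ - 0.8346|1⟩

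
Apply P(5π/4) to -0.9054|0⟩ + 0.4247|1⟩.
-0.9054|0⟩ + (-0.3003 - 0.3003i)|1⟩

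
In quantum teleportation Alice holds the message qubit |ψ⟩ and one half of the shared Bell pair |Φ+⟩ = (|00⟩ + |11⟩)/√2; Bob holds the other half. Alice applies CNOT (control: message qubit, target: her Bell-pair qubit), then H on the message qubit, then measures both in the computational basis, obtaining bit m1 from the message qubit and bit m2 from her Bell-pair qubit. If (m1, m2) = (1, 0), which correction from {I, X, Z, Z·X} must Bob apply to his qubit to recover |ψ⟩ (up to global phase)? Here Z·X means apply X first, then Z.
Z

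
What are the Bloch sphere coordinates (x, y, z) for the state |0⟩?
(0, 0, 1)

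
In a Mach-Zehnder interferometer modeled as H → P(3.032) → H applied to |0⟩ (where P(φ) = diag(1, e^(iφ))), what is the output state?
(0.003 + 0.05469i)|0⟩ + (0.997 - 0.05469i)|1⟩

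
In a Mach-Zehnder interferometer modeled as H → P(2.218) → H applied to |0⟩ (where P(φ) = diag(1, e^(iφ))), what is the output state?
(0.1985 + 0.3989i)|0⟩ + (0.8015 - 0.3989i)|1⟩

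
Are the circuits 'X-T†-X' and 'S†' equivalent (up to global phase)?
No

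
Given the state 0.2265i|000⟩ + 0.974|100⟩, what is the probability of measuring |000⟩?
0.0513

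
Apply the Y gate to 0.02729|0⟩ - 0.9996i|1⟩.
-0.9996|0⟩ + 0.02729i|1⟩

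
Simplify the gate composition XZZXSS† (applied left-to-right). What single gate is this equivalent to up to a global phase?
I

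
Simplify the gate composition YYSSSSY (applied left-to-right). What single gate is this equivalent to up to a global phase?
Y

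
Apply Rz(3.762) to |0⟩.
(-0.3053 - 0.9523i)|0⟩

Rz(3.762) = [[e^(−iθ/2), 0], [0, e^(iθ/2)]] with e^(±iθ/2) = cos(θ/2) ± i·sin(θ/2); θ = 3.762, cos(θ/2) ≈ -0.305253, sin(θ/2) ≈ 0.952271.
With a = amp(|0⟩) = 1 and b = amp(|1⟩) = 0:
new amp(|0⟩) = (-0.305253 - 0.952271i)·a = (-0.3053 - 0.9523i)
new amp(|1⟩) = (-0.305253 + 0.952271i)·b = 0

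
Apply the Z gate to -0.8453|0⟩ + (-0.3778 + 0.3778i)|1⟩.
-0.8453|0⟩ + (0.3778 - 0.3778i)|1⟩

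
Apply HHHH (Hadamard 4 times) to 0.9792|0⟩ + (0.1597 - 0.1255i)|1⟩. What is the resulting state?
0.9792|0⟩ + (0.1597 - 0.1255i)|1⟩

H² = I, so an even number of Hadamards cancels: H^4 = I and the state is unchanged.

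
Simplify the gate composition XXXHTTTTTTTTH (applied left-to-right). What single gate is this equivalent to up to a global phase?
X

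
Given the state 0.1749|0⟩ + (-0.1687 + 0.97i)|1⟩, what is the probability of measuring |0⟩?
0.03059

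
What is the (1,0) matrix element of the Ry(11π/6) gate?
0.2588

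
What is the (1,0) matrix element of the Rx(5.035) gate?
-0.5844i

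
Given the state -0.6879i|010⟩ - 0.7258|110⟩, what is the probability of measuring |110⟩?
0.5268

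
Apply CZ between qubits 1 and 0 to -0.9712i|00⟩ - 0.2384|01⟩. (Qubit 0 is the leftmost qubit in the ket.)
-0.9712i|00⟩ - 0.2384|01⟩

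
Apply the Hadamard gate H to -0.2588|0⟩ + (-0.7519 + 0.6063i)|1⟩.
(-0.7147 + 0.4287i)|0⟩ + (0.3487 - 0.4287i)|1⟩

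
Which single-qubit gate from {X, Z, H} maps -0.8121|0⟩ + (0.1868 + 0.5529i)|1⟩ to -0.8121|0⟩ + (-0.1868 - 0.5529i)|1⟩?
Z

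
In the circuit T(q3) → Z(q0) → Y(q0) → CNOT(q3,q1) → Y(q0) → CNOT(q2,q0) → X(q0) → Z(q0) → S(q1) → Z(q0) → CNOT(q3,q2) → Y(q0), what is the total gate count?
12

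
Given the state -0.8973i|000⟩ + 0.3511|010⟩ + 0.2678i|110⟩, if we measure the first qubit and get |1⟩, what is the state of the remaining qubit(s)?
i|10⟩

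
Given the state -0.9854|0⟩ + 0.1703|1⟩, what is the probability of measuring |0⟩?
0.971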